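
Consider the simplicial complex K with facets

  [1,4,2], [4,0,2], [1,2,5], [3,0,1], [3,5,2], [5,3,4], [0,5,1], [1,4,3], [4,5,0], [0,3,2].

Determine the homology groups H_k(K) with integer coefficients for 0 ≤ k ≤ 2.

Fix the vertex order 0 < 1 < 2 < 3 < 4 < 5 and write every simplex with vertices in increasing order. Then dim K = 2 and the simplices of K are:

  0-simplices (6): [0], [1], [2], [3], [4], [5]
  1-simplices (15): [0,1], [0,2], [0,3], [0,4], [0,5], [1,2], [1,3], [1,4], [1,5], [2,3], [2,4], [2,5], [3,4], [3,5], [4,5]
  2-simplices (10): [0,1,3], [0,1,5], [0,2,3], [0,2,4], [0,4,5], [1,2,4], [1,2,5], [1,3,4], [2,3,5], [3,4,5]

so the chain groups are C_0 ≅ Z^6, C_1 ≅ Z^15, C_2 ≅ Z^10.

∂_1: C_1 → C_0 sends each edge [p,q] (with p < q) to q − p. For instance
  ∂[1,2] = [2] − [1].
This gives a 6×15 integer matrix of rank 5; reducing to Smith normal form yields diagonal entries (1,1,1,1,1).

∂_2: C_2 → C_1 sends each 2-simplex [p,q,r] to [q,r] − [p,r] + [p,q]. For instance
  ∂[1,2,5] = [2,5] − [1,5] + [1,2],
  ∂[0,2,3] = [2,3] − [0,3] + [0,2].
The 15×10 boundary matrix has rank 10 and Smith normal form diag(1,1,1,1,1,1,1,1,1,2).

From H_k ≅ ker(∂_k) / im(∂_{k+1}) we obtain:

  H_0: rank C_0 − rank ∂_1 = 6 − 5 = 1, and the invariant factors of ∂_1 are all 1, so H_0 ≅ Z.
  H_1: rank ker ∂_1 − rank ∂_2 = (15 − 5) − 10 = 0, and ∂_2 has invariant factor 2 > 1, so H_1 ≅ Z_2.
  H_2: rank ker ∂_2 − rank ∂_3 = (10 − 10) − 0 = 0, and there is no ∂_3, so H_2 ≅ 0.

H_0 ≅ Z,  H_1 ≅ Z_2,  H_2 = 0.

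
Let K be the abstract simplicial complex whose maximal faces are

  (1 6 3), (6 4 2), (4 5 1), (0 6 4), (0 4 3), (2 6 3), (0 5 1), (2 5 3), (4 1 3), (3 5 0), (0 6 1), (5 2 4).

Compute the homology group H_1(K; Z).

Order the vertices as 0 < 1 < 2 < 3 < 4 < 5 < 6. Listing each simplex with vertices in this order, K has dimension 2 with simplices:

  0-simplices (7): [0], [1], [2], [3], [4], [5], [6]
  1-simplices (18): [0,1], [0,3], [0,4], [0,5], [0,6], [1,3], [1,4], [1,5], [1,6], [2,3], [2,4], [2,5], [2,6], [3,4], [3,5], [3,6], [4,5], [4,6]
  2-simplices (12): [0,1,5], [0,1,6], [0,3,4], [0,3,5], [0,4,6], [1,3,4], [1,3,6], [1,4,5], [2,3,5], [2,3,6], [2,4,5], [2,4,6]

giving chain groups C_0 ≅ Z^7, C_1 ≅ Z^18, C_2 ≅ Z^12.

∂_1: C_1 → C_0 maps an edge to its endpoints' difference, ∂[p,q] = q − p. For instance
  ∂[3,5] = [5] − [3].
This gives a 7×18 integer matrix of rank 6; reducing to Smith normal form yields diagonal entries (1,1,1,1,1,1).

Boundary ∂_2: C_2 → C_1 acts by ∂[p,q,r] = [q,r] − [p,r] + [p,q]. For instance
  ∂[0,3,4] = [3,4] − [0,4] + [0,3],
  ∂[2,4,6] = [4,6] − [2,6] + [2,4].
This gives a 18×12 integer matrix of rank 12; reducing to Smith normal form yields diagonal entries (1,1,1,1,1,1,1,1,1,1,1,2).

Computing H_k = (kernel of ∂_k) / (image of ∂_{k+1}):

  H_1: rank ker ∂_1 − rank ∂_2 = (18 − 6) − 12 = 0, and ∂_2 has invariant factor 2 > 1, so H_1 = Z/2Z.

H_1 = Z/2Z.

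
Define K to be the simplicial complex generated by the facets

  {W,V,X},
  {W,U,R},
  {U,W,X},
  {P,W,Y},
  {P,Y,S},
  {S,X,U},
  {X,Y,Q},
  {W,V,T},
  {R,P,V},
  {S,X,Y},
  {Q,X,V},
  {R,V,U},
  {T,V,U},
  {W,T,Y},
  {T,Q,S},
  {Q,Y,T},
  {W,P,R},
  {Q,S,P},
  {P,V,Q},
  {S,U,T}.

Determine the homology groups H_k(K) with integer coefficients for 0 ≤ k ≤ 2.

H_0 ≅ Z,  H_1 ≅ Z ⊕ Z_2,  H_2 = 0.

Take the total order P < Q < R < S < T < U < V < W < X < Y on the vertex set. Then K (dimension 2) consists of the simplices:

  0-simplices (10): P, Q, R, S, T, U, V, W, X, Y
  1-simplices (30): PQ, PR, PS, PV, PW, PY, QS, QT, QV, QX, QY, RU, RV, RW, ST, SU, SX, SY, TU, TV, TW, TY, UV, UW, UX, VW, VX, WX, WY, XY
  2-simplices (20): PQS, PQV, PRV, PRW, PSY, PWY, QST, QTY, QVX, QXY, RUV, RUW, STU, SUX, SXY, TUV, TVW, TWY, UWX, VWX

Hence C_0 ≅ Z^10, C_1 ≅ Z^30, C_2 ≅ Z^20.

Boundary ∂_1: C_1 → C_0 sends each edge [p,q] (with p < q) to q − p.
The 10×30 boundary matrix has rank 9 and Smith normal form diag(1,1,1,1,1,1,1,1,1).

∂_2: C_2 → C_1 sends each 2-simplex [p,q,r] to [q,r] − [p,r] + [p,q]. For instance
  ∂PWY = WY − PY + PW,
  ∂TUV = UV − TV + TU.
The 30×20 boundary matrix has rank 20 and Smith normal form diag(1,1,1,1,1,1,1,1,1,1,1,1,1,1,1,1,1,1,1,2).

Computing H_k = (kernel of ∂_k) / (image of ∂_{k+1}):

  H_0: rank C_0 − rank ∂_1 = 10 − 9 = 1, and the invariant factors of ∂_1 are all 1, so H_0 ≅ Z.
  H_1: rank ker ∂_1 − rank ∂_2 = (30 − 9) − 20 = 1, and ∂_2 has invariant factor 2 > 1, so H_1 ≅ Z ⊕ Z_2.
  H_2: rank ker ∂_2 − rank ∂_3 = (20 − 20) − 0 = 0, and there is no ∂_3, so H_2 ≅ 0.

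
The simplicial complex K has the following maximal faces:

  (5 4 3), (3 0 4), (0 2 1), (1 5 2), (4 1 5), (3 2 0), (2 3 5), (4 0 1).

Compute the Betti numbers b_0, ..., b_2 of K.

b_0 = 1, b_1 = 0, b_2 = 1.

Order the vertices as 0 < 1 < 2 < 3 < 4 < 5. Listing each simplex with vertices in this order, K has dimension 2 with simplices:

  0-simplices (6): [0], [1], [2], [3], [4], [5]
  1-simplices (12): [0,1], [0,2], [0,3], [0,4], [1,2], [1,4], [1,5], [2,3], [2,5], [3,4], [3,5], [4,5]
  2-simplices (8): [0,1,2], [0,1,4], [0,2,3], [0,3,4], [1,2,5], [1,4,5], [2,3,5], [3,4,5]

Hence C_0 ≅ Z^6, C_1 ≅ Z^12, C_2 ≅ Z^8.

∂_1: C_1 → C_0 maps an edge to its endpoints' difference, ∂[p,q] = q − p.
The 6×12 boundary matrix has rank 5 and Smith normal form diag(1,1,1,1,1).

Boundary ∂_2: C_2 → C_1 acts by ∂[p,q,r] = [q,r] − [p,r] + [p,q]. For instance
  ∂[0,2,3] = [2,3] − [0,3] + [0,2],
  ∂[1,4,5] = [4,5] − [1,5] + [1,4].
This gives a 12×8 integer matrix of rank 7; reducing to Smith normal form yields diagonal entries (1,1,1,1,1,1,1).

From H_k ≅ ker(∂_k) / im(∂_{k+1}) we obtain:

  H_0: rank C_0 − rank ∂_1 = 6 − 5 = 1, and the invariant factors of ∂_1 are all 1, so H_0 = Z.
  H_1: rank ker ∂_1 − rank ∂_2 = (12 − 5) − 7 = 0, and the invariant factors of ∂_2 are all 1, so H_1 = 0.
  H_2: rank ker ∂_2 − rank ∂_3 = (8 − 7) − 0 = 1, and there is no ∂_3, so H_2 = Z.

As a check, the Euler characteristic is 6 − 12 + 8 = 2, which agrees with 1 − 0 + 1 = 2.

Hence the Betti numbers are b_0 = 1, b_1 = 0, b_2 = 1.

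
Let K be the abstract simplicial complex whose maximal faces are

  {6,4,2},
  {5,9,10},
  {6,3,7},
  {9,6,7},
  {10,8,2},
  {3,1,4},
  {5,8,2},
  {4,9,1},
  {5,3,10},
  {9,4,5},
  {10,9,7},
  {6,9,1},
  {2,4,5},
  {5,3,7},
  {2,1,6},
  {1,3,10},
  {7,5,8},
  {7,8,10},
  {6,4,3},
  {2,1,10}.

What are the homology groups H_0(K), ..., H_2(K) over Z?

H_0 = Z,  H_1 = Z ⊕ Z_2,  H_2 = 0.

Order the vertices as 1 < 2 < 3 < 4 < 5 < 6 < 7 < 8 < 9 < 10. Listing each simplex with vertices in this order, K has dimension 2 with simplices:

  0-simplices (10): [1], [2], [3], [4], [5], [6], [7], [8], [9], [10]
  1-simplices (30): (30 of them)
  2-simplices (20): (20 of them)

so the chain groups are C_0 ≅ Z^10, C_1 ≅ Z^30, C_2 ≅ Z^20.

∂_1: C_1 → C_0 sends each edge [p,q] (with p < q) to q − p.
This gives a 10×30 integer matrix of rank 9; reducing to Smith normal form yields diagonal entries (1,1,1,1,1,1,1,1,1).

Boundary ∂_2: C_2 → C_1 maps a triangle to the signed sum of its edges. For instance
  ∂[2,4,6] = [4,6] − [2,6] + [2,4],
  ∂[6,7,9] = [7,9] − [6,9] + [6,7].
The resulting 30×20 matrix has rank 20, and its Smith normal form has invariant factors (1,1,1,1,1,1,1,1,1,1,1,1,1,1,1,1,1,1,1,2).

From H_k ≅ ker(∂_k) / im(∂_{k+1}) we obtain:

  H_0: rank C_0 − rank ∂_1 = 10 − 9 = 1, and the invariant factors of ∂_1 are all 1, so H_0 = Z.
  H_1: rank ker ∂_1 − rank ∂_2 = (30 − 9) − 20 = 1, and ∂_2 has invariant factor 2 > 1, so H_1 = Z ⊕ Z_2.
  H_2: rank ker ∂_2 − rank ∂_3 = (20 − 20) − 0 = 0, and there is no ∂_3, so H_2 = 0.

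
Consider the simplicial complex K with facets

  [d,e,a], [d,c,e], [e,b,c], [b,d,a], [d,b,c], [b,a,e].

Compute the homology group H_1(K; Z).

K has 5 vertices, 9 edges, 6 triangles.
rank ∂_1 = 4, rank ∂_2 = 5 ⇒ b_1 = 9 − 4 − 5 = 0; all invariant factors of ∂_2 are 1 so no torsion. So H_1 = 0.

H_1 = 0.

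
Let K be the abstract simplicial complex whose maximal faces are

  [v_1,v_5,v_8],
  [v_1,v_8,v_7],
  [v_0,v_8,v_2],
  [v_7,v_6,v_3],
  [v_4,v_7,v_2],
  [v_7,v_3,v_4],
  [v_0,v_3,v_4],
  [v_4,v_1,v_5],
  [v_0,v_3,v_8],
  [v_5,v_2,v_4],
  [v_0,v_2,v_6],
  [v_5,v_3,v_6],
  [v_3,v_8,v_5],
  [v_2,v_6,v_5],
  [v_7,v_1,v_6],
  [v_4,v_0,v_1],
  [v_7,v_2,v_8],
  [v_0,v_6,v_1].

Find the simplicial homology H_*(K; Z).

H_0 = Z,  H_1 = Z^2,  H_2 = Z.

K has 9 vertices, 27 edges, 18 triangles.
rank ∂_0 = 0, rank ∂_1 = 8 ⇒ b_0 = 9 − 0 − 8 = 1; all invariant factors of ∂_1 are 1 so no torsion. So H_0 = Z.
rank ∂_1 = 8, rank ∂_2 = 17 ⇒ b_1 = 27 − 8 − 17 = 2; all invariant factors of ∂_2 are 1 so no torsion. So H_1 = Z^2.
rank ∂_2 = 17, rank ∂_3 = 0 ⇒ b_2 = 18 − 17 − 0 = 1. So H_2 = Z.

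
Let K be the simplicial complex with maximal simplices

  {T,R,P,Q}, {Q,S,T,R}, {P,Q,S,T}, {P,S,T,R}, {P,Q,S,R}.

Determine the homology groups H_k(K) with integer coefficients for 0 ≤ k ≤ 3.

Order the vertices as P < Q < R < S < T. Listing each simplex with vertices in this order, K has dimension 3 with simplices:

  0-simplices (5): P, Q, R, S, T
  1-simplices (10): PQ, PR, PS, PT, QR, QS, QT, RS, RT, ST
  2-simplices (10): PQR, PQS, PQT, PRS, PRT, PST, QRS, QRT, QST, RST
  3-simplices (5): PQRS, PQRT, PQST, PRST, QRST

giving chain groups C_0 ≅ Z^5, C_1 ≅ Z^10, C_2 ≅ Z^10, C_3 ≅ Z^5.

Boundary ∂_1: C_1 → C_0 maps an edge to its endpoints' difference, ∂[p,q] = q − p.
As a 5×10 matrix over Z this has rank 4, with invariant factors (1,1,1,1).

Boundary ∂_2: C_2 → C_1 acts by ∂[p,q,r] = [q,r] − [p,r] + [p,q]. For instance
  ∂PQS = QS − PS + PQ,
  ∂PRT = RT − PT + PR.
The 10×10 boundary matrix has rank 6 and Smith normal form diag(1,1,1,1,1,1).

∂_3: C_3 → C_2 sends each 3-simplex σ to the alternating sum Σ_i (−1)^i (σ with its i-th vertex removed). For instance
  ∂PQST = QST − PST + PQT − PQS,
  ∂PRST = RST − PST + PRT − PRS.
The resulting 10×5 matrix has rank 4, and its Smith normal form has invariant factors (1,1,1,1).

Reading off H_k = ker ∂_k / im ∂_{k+1}:

  H_0: rank C_0 − rank ∂_1 = 5 − 4 = 1, and the invariant factors of ∂_1 are all 1, so H_0 = Z.
  H_1: rank ker ∂_1 − rank ∂_2 = (10 − 4) − 6 = 0, and the invariant factors of ∂_2 are all 1, so H_1 = 0.
  H_2: rank ker ∂_2 − rank ∂_3 = (10 − 6) − 4 = 0, and the invariant factors of ∂_3 are all 1, so H_2 = 0.
  H_3: rank ker ∂_3 − rank ∂_4 = (5 − 4) − 0 = 1, and there is no ∂_4, so H_3 = Z.

As a check, the Euler characteristic is 5 − 10 + 10 − 5 = 0, which agrees with 1 − 0 + 0 − 1 = 0.
(K is a triangulation of the 3-sphere S^3.)

H_0 ≅ Z,  H_1 = 0,  H_2 = 0,  H_3 ≅ Z.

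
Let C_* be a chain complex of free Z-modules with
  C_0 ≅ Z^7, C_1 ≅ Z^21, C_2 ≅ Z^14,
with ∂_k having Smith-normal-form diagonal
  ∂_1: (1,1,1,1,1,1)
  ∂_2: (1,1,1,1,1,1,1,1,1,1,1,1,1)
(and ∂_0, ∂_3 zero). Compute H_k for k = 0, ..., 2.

H_0 ≅ Z,  H_1 ≅ Z^2,  H_2 ≅ Z.

H_0: b_0 = 7 − 0 − 6 = 1; torsion from ∂_1 factors > 1: none. So H_0 ≅ Z.
H_1: b_1 = 21 − 6 − 13 = 2; torsion from ∂_2 factors > 1: none. So H_1 ≅ Z^2.
H_2: b_2 = 14 − 13 − 0 = 1; torsion from ∂_3 factors > 1: none. So H_2 ≅ Z.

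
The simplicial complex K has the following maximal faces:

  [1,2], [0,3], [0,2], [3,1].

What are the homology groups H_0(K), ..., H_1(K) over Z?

Fix the vertex order 0 < 1 < 2 < 3 and write every simplex with vertices in increasing order. Then dim K = 1 and the simplices of K are:

  0-simplices (4): [0], [1], [2], [3]
  1-simplices (4): [0,2], [0,3], [1,2], [1,3]

so the chain groups are C_0 ≅ Z^4, C_1 ≅ Z^4.

The boundary map ∂_1: C_1 → C_0 maps an edge to its endpoints' difference, ∂[p,q] = q − p. For instance
  ∂[1,3] = [3] − [1].
The resulting 4×4 matrix has rank 3, and its Smith normal form has invariant factors (1,1,1).

Computing H_k = (kernel of ∂_k) / (image of ∂_{k+1}):

  H_0: rank C_0 − rank ∂_1 = 4 − 3 = 1, and the invariant factors of ∂_1 are all 1, so H_0 ≅ Z.
  H_1: rank ker ∂_1 − rank ∂_2 = (4 − 3) − 0 = 1, and there is no ∂_2, so H_1 ≅ Z.

H_0 ≅ Z,  H_1 ≅ Z.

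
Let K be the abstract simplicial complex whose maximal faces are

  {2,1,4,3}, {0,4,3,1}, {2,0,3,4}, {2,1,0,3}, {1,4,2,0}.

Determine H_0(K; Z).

H_0 = Z.

Take the total order 0 < 1 < 2 < 3 < 4 on the vertex set. Then K (dimension 3) consists of the simplices:

  0-simplices (5): [0], [1], [2], [3], [4]
  1-simplices (10): [0,1], [0,2], [0,3], [0,4], [1,2], [1,3], [1,4], [2,3], [2,4], [3,4]
  2-simplices (10): [0,1,2], [0,1,3], [0,1,4], [0,2,3], [0,2,4], [0,3,4], [1,2,3], [1,2,4], [1,3,4], [2,3,4]
  3-simplices (5): [0,1,2,3], [0,1,2,4], [0,1,3,4], [0,2,3,4], [1,2,3,4]

Hence C_0 ≅ Z^5, C_1 ≅ Z^10, C_2 ≅ Z^10, C_3 ≅ Z^5.

Boundary ∂_1: C_1 → C_0 sends each edge [p,q] (with p < q) to q − p. For instance
  ∂[0,3] = [3] − [0].
As a 5×10 matrix over Z this has rank 4, with invariant factors (1,1,1,1).

The boundary map ∂_2: C_2 → C_1 acts by ∂[p,q,r] = [q,r] − [p,r] + [p,q]. For instance
  ∂[2,3,4] = [3,4] − [2,4] + [2,3],
  ∂[0,3,4] = [3,4] − [0,4] + [0,3].
The 10×10 boundary matrix has rank 6 and Smith normal form diag(1,1,1,1,1,1).

The boundary map ∂_3: C_3 → C_2 sends each 3-simplex σ to the alternating sum Σ_i (−1)^i (σ with its i-th vertex removed). For instance
  ∂[0,2,3,4] = [2,3,4] − [0,3,4] + [0,2,4] − [0,2,3],
  ∂[0,1,2,4] = [1,2,4] − [0,2,4] + [0,1,4] − [0,1,2].
The resulting 10×5 matrix has rank 4, and its Smith normal form has invariant factors (1,1,1,1).

Computing H_k = (kernel of ∂_k) / (image of ∂_{k+1}):

  H_0: rank C_0 − rank ∂_1 = 5 − 4 = 1, and the invariant factors of ∂_1 are all 1, so H_0 = Z.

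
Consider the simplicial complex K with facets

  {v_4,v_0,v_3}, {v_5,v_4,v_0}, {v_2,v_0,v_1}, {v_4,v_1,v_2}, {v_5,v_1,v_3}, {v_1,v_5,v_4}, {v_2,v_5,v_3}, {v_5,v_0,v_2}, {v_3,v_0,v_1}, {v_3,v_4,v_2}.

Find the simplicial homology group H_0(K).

H_0 = Z.

Order the vertices as v_0 < v_1 < v_2 < v_3 < v_4 < v_5. Listing each simplex with vertices in this order, K has dimension 2 with simplices:

  0-simplices (6): [v_0], [v_1], [v_2], [v_3], [v_4], [v_5]
  1-simplices (15): (15 of them)
  2-simplices (10): [v_0,v_1,v_2], [v_0,v_1,v_3], [v_0,v_2,v_5], [v_0,v_3,v_4], [v_0,v_4,v_5], [v_1,v_2,v_4], [v_1,v_3,v_5], [v_1,v_4,v_5], [v_2,v_3,v_4], [v_2,v_3,v_5]

so the chain groups are C_0 ≅ Z^6, C_1 ≅ Z^15, C_2 ≅ Z^10.

∂_1: C_1 → C_0 sends each edge [p,q] (with p < q) to q − p. For instance
  ∂[v_3,v_5] = [v_5] − [v_3].
The 6×15 boundary matrix has rank 5 and Smith normal form diag(1,1,1,1,1).

Boundary ∂_2: C_2 → C_1 acts by ∂[p,q,r] = [q,r] − [p,r] + [p,q]. For instance
  ∂[v_0,v_1,v_2] = [v_1,v_2] − [v_0,v_2] + [v_0,v_1],
  ∂[v_1,v_3,v_5] = [v_3,v_5] − [v_1,v_5] + [v_1,v_3].
The 15×10 boundary matrix has rank 10 and Smith normal form diag(1,1,1,1,1,1,1,1,1,2).

Computing H_k = (kernel of ∂_k) / (image of ∂_{k+1}):

  H_0: rank C_0 − rank ∂_1 = 6 − 5 = 1, and the invariant factors of ∂_1 are all 1, so H_0 = Z.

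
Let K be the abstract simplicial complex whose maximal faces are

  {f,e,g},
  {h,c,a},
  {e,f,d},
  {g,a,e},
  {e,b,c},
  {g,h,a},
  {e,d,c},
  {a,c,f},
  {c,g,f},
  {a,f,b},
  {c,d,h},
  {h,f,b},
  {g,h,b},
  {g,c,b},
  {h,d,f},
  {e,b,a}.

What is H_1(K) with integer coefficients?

H_1 ≅ Z^2.

K has 8 vertices, 24 edges, 16 triangles.
rank ∂_1 = 7, rank ∂_2 = 15 ⇒ b_1 = 24 − 7 − 15 = 2; all invariant factors of ∂_2 are 1 so no torsion. So H_1 = Z^2.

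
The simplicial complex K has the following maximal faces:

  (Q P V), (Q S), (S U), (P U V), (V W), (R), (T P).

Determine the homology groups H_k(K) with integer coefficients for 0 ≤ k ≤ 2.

K has 8 vertices, 9 edges, 2 triangles.
rank ∂_0 = 0, rank ∂_1 = 6 ⇒ b_0 = 8 − 0 − 6 = 2; all invariant factors of ∂_1 are 1 so no torsion. So H_0 ≅ Z^2.
rank ∂_1 = 6, rank ∂_2 = 2 ⇒ b_1 = 9 − 6 − 2 = 1; all invariant factors of ∂_2 are 1 so no torsion. So H_1 ≅ Z.
rank ∂_2 = 2, rank ∂_3 = 0 ⇒ b_2 = 2 − 2 − 0 = 0. So H_2 ≅ 0.

H_0 = Z^2,  H_1 = Z,  H_2 = 0.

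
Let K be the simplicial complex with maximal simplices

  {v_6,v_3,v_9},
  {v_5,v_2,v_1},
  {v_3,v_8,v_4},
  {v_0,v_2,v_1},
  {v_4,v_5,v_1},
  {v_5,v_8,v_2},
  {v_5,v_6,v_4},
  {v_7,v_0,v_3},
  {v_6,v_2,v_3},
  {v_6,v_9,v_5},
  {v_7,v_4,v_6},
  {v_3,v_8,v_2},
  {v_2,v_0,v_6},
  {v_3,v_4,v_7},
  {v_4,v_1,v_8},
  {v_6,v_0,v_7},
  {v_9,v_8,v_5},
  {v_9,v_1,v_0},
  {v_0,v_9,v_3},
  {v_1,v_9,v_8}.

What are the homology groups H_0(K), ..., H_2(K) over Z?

H_0 = Z,  H_1 = Z × Z/2,  H_2 = 0.

Fix the vertex order v_0 < v_1 < v_2 < v_3 < v_4 < v_5 < v_6 < v_7 < v_8 < v_9 and write every simplex with vertices in increasing order. Then dim K = 2 and the simplices of K are:

  0-simplices (10): [v_0], [v_1], [v_2], [v_3], [v_4], [v_5], [v_6], [v_7], [v_8], [v_9]
  1-simplices (30): (30 of them)
  2-simplices (20): (20 of them)

giving chain groups C_0 ≅ Z^10, C_1 ≅ Z^30, C_2 ≅ Z^20.

Boundary ∂_1: C_1 → C_0 maps an edge to its endpoints' difference, ∂[p,q] = q − p. For instance
  ∂[v_0,v_9] = [v_9] − [v_0].
This gives a 10×30 integer matrix of rank 9; reducing to Smith normal form yields diagonal entries (1,1,1,1,1,1,1,1,1).

Boundary ∂_2: C_2 → C_1 maps a triangle to the signed sum of its edges. For instance
  ∂[v_4,v_6,v_7] = [v_6,v_7] − [v_4,v_7] + [v_4,v_6],
  ∂[v_1,v_4,v_5] = [v_4,v_5] − [v_1,v_5] + [v_1,v_4].
As a 30×20 matrix over Z this has rank 20, with invariant factors (1,1,1,1,1,1,1,1,1,1,1,1,1,1,1,1,1,1,1,2).

From H_k ≅ ker(∂_k) / im(∂_{k+1}) we obtain:

  H_0: rank C_0 − rank ∂_1 = 10 − 9 = 1, and the invariant factors of ∂_1 are all 1, so H_0 ≅ Z.
  H_1: rank ker ∂_1 − rank ∂_2 = (30 − 9) − 20 = 1, and ∂_2 has invariant factor 2 > 1, so H_1 ≅ Z × Z/2.
  H_2: rank ker ∂_2 − rank ∂_3 = (20 − 20) − 0 = 0, and there is no ∂_3, so H_2 ≅ 0.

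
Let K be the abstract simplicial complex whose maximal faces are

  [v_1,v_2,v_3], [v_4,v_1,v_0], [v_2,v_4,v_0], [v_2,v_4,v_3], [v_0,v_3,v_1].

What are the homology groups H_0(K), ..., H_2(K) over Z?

Order the vertices as v_0 < v_1 < v_2 < v_3 < v_4. Listing each simplex with vertices in this order, K has dimension 2 with simplices:

  0-simplices (5): [v_0], [v_1], [v_2], [v_3], [v_4]
  1-simplices (10): [v_0,v_1], [v_0,v_2], [v_0,v_3], [v_0,v_4], [v_1,v_2], [v_1,v_3], [v_1,v_4], [v_2,v_3], [v_2,v_4], [v_3,v_4]
  2-simplices (5): [v_0,v_1,v_3], [v_0,v_1,v_4], [v_0,v_2,v_4], [v_1,v_2,v_3], [v_2,v_3,v_4]

so the chain groups are C_0 ≅ Z^5, C_1 ≅ Z^10, C_2 ≅ Z^5.

∂_1: C_1 → C_0 sends each edge [p,q] (with p < q) to q − p.
As a 5×10 matrix over Z this has rank 4, with invariant factors (1,1,1,1).

∂_2: C_2 → C_1 maps a triangle to the signed sum of its edges. For instance
  ∂[v_1,v_2,v_3] = [v_2,v_3] − [v_1,v_3] + [v_1,v_2],
  ∂[v_2,v_3,v_4] = [v_3,v_4] − [v_2,v_4] + [v_2,v_3].
The resulting 10×5 matrix has rank 5, and its Smith normal form has invariant factors (1,1,1,1,1).

Computing H_k = (kernel of ∂_k) / (image of ∂_{k+1}):

  H_0: rank C_0 − rank ∂_1 = 5 − 4 = 1, and the invariant factors of ∂_1 are all 1, so H_0 = Z.
  H_1: rank ker ∂_1 − rank ∂_2 = (10 − 4) − 5 = 1, and the invariant factors of ∂_2 are all 1, so H_1 = Z.
  H_2: rank ker ∂_2 − rank ∂_3 = (5 − 5) − 0 = 0, and there is no ∂_3, so H_2 = 0.

As a check, the Euler characteristic is 5 − 10 + 5 = 0, which agrees with 1 − 1 + 0 = 0.

H_0 ≅ Z,  H_1 ≅ Z,  H_2 = 0.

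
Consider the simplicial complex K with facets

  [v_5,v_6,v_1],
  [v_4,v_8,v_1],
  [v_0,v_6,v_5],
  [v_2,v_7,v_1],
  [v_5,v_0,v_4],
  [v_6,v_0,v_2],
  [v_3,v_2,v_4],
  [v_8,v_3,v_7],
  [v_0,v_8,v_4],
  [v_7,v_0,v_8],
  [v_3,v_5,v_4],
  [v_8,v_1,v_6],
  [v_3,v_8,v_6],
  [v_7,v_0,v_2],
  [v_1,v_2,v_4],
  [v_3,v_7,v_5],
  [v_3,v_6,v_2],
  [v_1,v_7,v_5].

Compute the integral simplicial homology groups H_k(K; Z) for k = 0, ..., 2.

K has 9 vertices, 27 edges, 18 triangles.
rank ∂_0 = 0, rank ∂_1 = 8 ⇒ b_0 = 9 − 0 − 8 = 1; all invariant factors of ∂_1 are 1 so no torsion. So H_0 ≅ Z.
rank ∂_1 = 8, rank ∂_2 = 17 ⇒ b_1 = 27 − 8 − 17 = 2; all invariant factors of ∂_2 are 1 so no torsion. So H_1 ≅ Z^2.
rank ∂_2 = 17, rank ∂_3 = 0 ⇒ b_2 = 18 − 17 − 0 = 1. So H_2 ≅ Z.

H_0 ≅ Z,  H_1 ≅ Z^2,  H_2 ≅ Z.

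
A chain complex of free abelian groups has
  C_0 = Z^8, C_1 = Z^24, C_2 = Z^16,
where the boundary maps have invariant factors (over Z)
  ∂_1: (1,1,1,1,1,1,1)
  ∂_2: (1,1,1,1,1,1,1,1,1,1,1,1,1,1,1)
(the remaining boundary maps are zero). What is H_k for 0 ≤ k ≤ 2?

H_0: b_0 = 8 − 0 − 7 = 1; torsion from ∂_1 factors > 1: none. So H_0 = Z.
H_1: b_1 = 24 − 7 − 15 = 2; torsion from ∂_2 factors > 1: none. So H_1 = Z^2.
H_2: b_2 = 16 − 15 − 0 = 1; torsion from ∂_3 factors > 1: none. So H_2 = Z.

H_0 = Z,  H_1 = Z^2,  H_2 = Z.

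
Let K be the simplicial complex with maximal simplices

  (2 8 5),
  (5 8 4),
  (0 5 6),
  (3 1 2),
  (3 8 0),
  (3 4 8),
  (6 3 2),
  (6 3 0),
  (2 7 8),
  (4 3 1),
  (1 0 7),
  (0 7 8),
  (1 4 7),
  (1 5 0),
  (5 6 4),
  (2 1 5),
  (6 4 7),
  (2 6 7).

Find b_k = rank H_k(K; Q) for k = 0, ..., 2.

Fix the vertex order 0 < 1 < 2 < 3 < 4 < 5 < 6 < 7 < 8 and write every simplex with vertices in increasing order. Then dim K = 2 and the simplices of K are:

  0-simplices (9): [0], [1], [2], [3], [4], [5], [6], [7], [8]
  1-simplices (27): (27 of them)
  2-simplices (18): [0,1,5], [0,1,7], [0,3,6], [0,3,8], [0,5,6], [0,7,8], [1,2,3], [1,2,5], [1,3,4], [1,4,7], [2,3,6], [2,5,8], [2,6,7], [2,7,8], [3,4,8], [4,5,6], [4,5,8], [4,6,7]

so the chain groups are C_0 ≅ Z^9, C_1 ≅ Z^27, C_2 ≅ Z^18.

∂_1: C_1 → C_0 sends each edge [p,q] (with p < q) to q − p. For instance
  ∂[0,6] = [6] − [0].
The resulting 9×27 matrix has rank 8, and its Smith normal form has invariant factors (1,1,1,1,1,1,1,1).

The boundary map ∂_2: C_2 → C_1 acts by ∂[p,q,r] = [q,r] − [p,r] + [p,q]. For instance
  ∂[2,7,8] = [7,8] − [2,8] + [2,7],
  ∂[1,4,7] = [4,7] − [1,7] + [1,4].
As a 27×18 matrix over Z this has rank 17, with invariant factors (1,1,1,1,1,1,1,1,1,1,1,1,1,1,1,1,1).

From H_k ≅ ker(∂_k) / im(∂_{k+1}) we obtain:

  H_0: rank C_0 − rank ∂_1 = 9 − 8 = 1, and the invariant factors of ∂_1 are all 1, so H_0 ≅ Z.
  H_1: rank ker ∂_1 − rank ∂_2 = (27 − 8) − 17 = 2, and the invariant factors of ∂_2 are all 1, so H_1 ≅ Z^2.
  H_2: rank ker ∂_2 − rank ∂_3 = (18 − 17) − 0 = 1, and there is no ∂_3, so H_2 ≅ Z.

(K is a triangulation of the torus T^2.)

Hence the Betti numbers are b_0 = 1, b_1 = 2, b_2 = 1.

b_0 = 1, b_1 = 2, b_2 = 1.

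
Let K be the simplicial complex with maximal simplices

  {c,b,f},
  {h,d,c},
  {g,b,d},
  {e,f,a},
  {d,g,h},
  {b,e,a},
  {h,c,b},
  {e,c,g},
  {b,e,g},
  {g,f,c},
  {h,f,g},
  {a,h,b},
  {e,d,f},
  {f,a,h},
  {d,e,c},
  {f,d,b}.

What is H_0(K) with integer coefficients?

Order the vertices as a < b < c < d < e < f < g < h. Listing each simplex with vertices in this order, K has dimension 2 with simplices:

  0-simplices (8): a, b, c, d, e, f, g, h
  1-simplices (24): ab, ae, af, ah, bc, bd, be, bf, bg, bh, cd, ce, cf, cg, ch, de, df, dg, dh, ef, eg, fg, fh, gh
  2-simplices (16): abe, abh, aef, afh, bcf, bch, bdf, bdg, beg, cde, cdh, ceg, cfg, def, dgh, fgh

so the chain groups are C_0 ≅ Z^8, C_1 ≅ Z^24, C_2 ≅ Z^16.

∂_1: C_1 → C_0 is given by ∂[p,q] = [q] − [p]. For instance
  ∂eg = g − e.
As a 8×24 matrix over Z this has rank 7, with invariant factors (1,1,1,1,1,1,1).

∂_2: C_2 → C_1 maps a triangle to the signed sum of its edges. For instance
  ∂fgh = gh − fh + fg,
  ∂afh = fh − ah + af.
This gives a 24×16 integer matrix of rank 15; reducing to Smith normal form yields diagonal entries (1,1,1,1,1,1,1,1,1,1,1,1,1,1,1).

From H_k ≅ ker(∂_k) / im(∂_{k+1}) we obtain:

  H_0: rank C_0 − rank ∂_1 = 8 − 7 = 1, and the invariant factors of ∂_1 are all 1, so H_0 = Z.

(K is a triangulation of the torus T^2.)

H_0 ≅ Z.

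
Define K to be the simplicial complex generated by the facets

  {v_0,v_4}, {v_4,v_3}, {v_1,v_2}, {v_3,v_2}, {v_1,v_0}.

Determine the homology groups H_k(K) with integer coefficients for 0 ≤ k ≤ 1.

H_0 ≅ Z,  H_1 ≅ Z.

Order the vertices as v_0 < v_1 < v_2 < v_3 < v_4. Listing each simplex with vertices in this order, K has dimension 1 with simplices:

  0-simplices (5): [v_0], [v_1], [v_2], [v_3], [v_4]
  1-simplices (5): [v_0,v_1], [v_0,v_4], [v_1,v_2], [v_2,v_3], [v_3,v_4]

Hence C_0 ≅ Z^5, C_1 ≅ Z^5.

∂_1: C_1 → C_0 sends each edge [p,q] (with p < q) to q − p.
The resulting 5×5 matrix has rank 4, and its Smith normal form has invariant factors (1,1,1,1).

Computing H_k = (kernel of ∂_k) / (image of ∂_{k+1}):

  H_0: rank C_0 − rank ∂_1 = 5 − 4 = 1, and the invariant factors of ∂_1 are all 1, so H_0 ≅ Z.
  H_1: rank ker ∂_1 − rank ∂_2 = (5 − 4) − 0 = 1, and there is no ∂_2, so H_1 ≅ Z.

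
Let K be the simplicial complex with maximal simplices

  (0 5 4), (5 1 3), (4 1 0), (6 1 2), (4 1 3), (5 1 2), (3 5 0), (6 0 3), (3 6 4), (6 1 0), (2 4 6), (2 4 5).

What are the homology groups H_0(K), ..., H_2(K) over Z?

Fix the vertex order 0 < 1 < 2 < 3 < 4 < 5 < 6 and write every simplex with vertices in increasing order. Then dim K = 2 and the simplices of K are:

  0-simplices (7): [0], [1], [2], [3], [4], [5], [6]
  1-simplices (18): [0,1], [0,3], [0,4], [0,5], [0,6], [1,2], [1,3], [1,4], [1,5], [1,6], [2,4], [2,5], [2,6], [3,4], [3,5], [3,6], [4,5], [4,6]
  2-simplices (12): [0,1,4], [0,1,6], [0,3,5], [0,3,6], [0,4,5], [1,2,5], [1,2,6], [1,3,4], [1,3,5], [2,4,5], [2,4,6], [3,4,6]

giving chain groups C_0 ≅ Z^7, C_1 ≅ Z^18, C_2 ≅ Z^12.

∂_1: C_1 → C_0 maps an edge to its endpoints' difference, ∂[p,q] = q − p. For instance
  ∂[1,3] = [3] − [1].
The resulting 7×18 matrix has rank 6, and its Smith normal form has invariant factors (1,1,1,1,1,1).

The boundary map ∂_2: C_2 → C_1 acts by ∂[p,q,r] = [q,r] − [p,r] + [p,q]. For instance
  ∂[0,3,5] = [3,5] − [0,5] + [0,3],
  ∂[0,1,6] = [1,6] − [0,6] + [0,1].
The resulting 18×12 matrix has rank 12, and its Smith normal form has invariant factors (1,1,1,1,1,1,1,1,1,1,1,2).

From H_k ≅ ker(∂_k) / im(∂_{k+1}) we obtain:

  H_0: rank C_0 − rank ∂_1 = 7 − 6 = 1, and the invariant factors of ∂_1 are all 1, so H_0 ≅ Z.
  H_1: rank ker ∂_1 − rank ∂_2 = (18 − 6) − 12 = 0, and ∂_2 has invariant factor 2 > 1, so H_1 ≅ Z/2.
  H_2: rank ker ∂_2 − rank ∂_3 = (12 − 12) − 0 = 0, and there is no ∂_3, so H_2 ≅ 0.

As a check, the Euler characteristic is 7 − 18 + 12 = 1, which agrees with 1 − 0 + 0 = 1.
(K is a triangulation of the real projective plane RP^2.)

H_0 ≅ Z,  H_1 ≅ Z/2,  H_2 = 0.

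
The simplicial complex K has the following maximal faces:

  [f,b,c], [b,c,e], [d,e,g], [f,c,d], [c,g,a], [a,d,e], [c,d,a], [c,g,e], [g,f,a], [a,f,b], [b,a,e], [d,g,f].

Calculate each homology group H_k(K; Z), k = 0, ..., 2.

Take the total order a < b < c < d < e < f < g on the vertex set. Then K (dimension 2) consists of the simplices:

  0-simplices (7): a, b, c, d, e, f, g
  1-simplices (18): ab, ac, ad, ae, af, ag, bc, be, bf, cd, ce, cf, cg, de, df, dg, eg, fg
  2-simplices (12): abe, abf, acd, acg, ade, afg, bce, bcf, cdf, ceg, deg, dfg

giving chain groups C_0 ≅ Z^7, C_1 ≅ Z^18, C_2 ≅ Z^12.

The boundary map ∂_1: C_1 → C_0 sends each edge [p,q] (with p < q) to q − p.
The resulting 7×18 matrix has rank 6, and its Smith normal form has invariant factors (1,1,1,1,1,1).

Boundary ∂_2: C_2 → C_1 acts by ∂[p,q,r] = [q,r] − [p,r] + [p,q]. For instance
  ∂dfg = fg − dg + df,
  ∂abe = be − ae + ab.
As a 18×12 matrix over Z this has rank 12, with invariant factors (1,1,1,1,1,1,1,1,1,1,1,2).

Reading off H_k = ker ∂_k / im ∂_{k+1}:

  H_0: rank C_0 − rank ∂_1 = 7 − 6 = 1, and the invariant factors of ∂_1 are all 1, so H_0 = Z.
  H_1: rank ker ∂_1 − rank ∂_2 = (18 − 6) − 12 = 0, and ∂_2 has invariant factor 2 > 1, so H_1 = Z/2Z.
  H_2: rank ker ∂_2 − rank ∂_3 = (12 − 12) − 0 = 0, and there is no ∂_3, so H_2 = 0.

As a check, the Euler characteristic is 7 − 18 + 12 = 1, which agrees with 1 − 0 + 0 = 1.

H_0 = Z,  H_1 = Z/2Z,  H_2 = 0.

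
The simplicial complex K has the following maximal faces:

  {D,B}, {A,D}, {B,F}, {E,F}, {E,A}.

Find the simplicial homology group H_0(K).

H_0 ≅ Z.

Fix the vertex order A < B < D < E < F and write every simplex with vertices in increasing order. Then dim K = 1 and the simplices of K are:

  0-simplices (5): A, B, D, E, F
  1-simplices (5): AD, AE, BD, BF, EF

giving chain groups C_0 ≅ Z^5, C_1 ≅ Z^5.

Boundary ∂_1: C_1 → C_0 is given by ∂[p,q] = [q] − [p]. For instance
  ∂BD = D − B.
This gives a 5×5 integer matrix of rank 4; reducing to Smith normal form yields diagonal entries (1,1,1,1).

Computing H_k = (kernel of ∂_k) / (image of ∂_{k+1}):

  H_0: rank C_0 − rank ∂_1 = 5 − 4 = 1, and the invariant factors of ∂_1 are all 1, so H_0 ≅ Z.

(K is a triangulation of the circle S^1.)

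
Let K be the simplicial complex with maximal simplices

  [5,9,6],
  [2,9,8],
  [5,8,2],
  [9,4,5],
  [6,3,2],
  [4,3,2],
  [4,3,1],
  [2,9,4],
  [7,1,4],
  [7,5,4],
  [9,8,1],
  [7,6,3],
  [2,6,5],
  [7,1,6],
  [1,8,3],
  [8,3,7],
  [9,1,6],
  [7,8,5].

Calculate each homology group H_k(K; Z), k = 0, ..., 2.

H_0 = Z,  H_1 = Z ⊕ Z/2,  H_2 = 0.

Order the vertices as 1 < 2 < 3 < 4 < 5 < 6 < 7 < 8 < 9. Listing each simplex with vertices in this order, K has dimension 2 with simplices:

  0-simplices (9): [1], [2], [3], [4], [5], [6], [7], [8], [9]
  1-simplices (27): (27 of them)
  2-simplices (18): [1,3,4], [1,3,8], [1,4,7], [1,6,7], [1,6,9], [1,8,9], [2,3,4], [2,3,6], [2,4,9], [2,5,6], [2,5,8], [2,8,9], [3,6,7], [3,7,8], [4,5,7], [4,5,9], [5,6,9], [5,7,8]

giving chain groups C_0 ≅ Z^9, C_1 ≅ Z^27, C_2 ≅ Z^18.

∂_1: C_1 → C_0 sends each edge [p,q] (with p < q) to q − p.
As a 9×27 matrix over Z this has rank 8, with invariant factors (1,1,1,1,1,1,1,1).

Boundary ∂_2: C_2 → C_1 maps a triangle to the signed sum of its edges. For instance
  ∂[1,4,7] = [4,7] − [1,7] + [1,4],
  ∂[2,8,9] = [8,9] − [2,9] + [2,8].
The 27×18 boundary matrix has rank 18 and Smith normal form diag(1,1,1,1,1,1,1,1,1,1,1,1,1,1,1,1,1,2).

Now H_k = ker ∂_k / im ∂_{k+1}, so:

  H_0: rank C_0 − rank ∂_1 = 9 − 8 = 1, and the invariant factors of ∂_1 are all 1, so H_0 = Z.
  H_1: rank ker ∂_1 − rank ∂_2 = (27 − 8) − 18 = 1, and ∂_2 has invariant factor 2 > 1, so H_1 = Z ⊕ Z/2.
  H_2: rank ker ∂_2 − rank ∂_3 = (18 − 18) − 0 = 0, and there is no ∂_3, so H_2 = 0.

As a check, the Euler characteristic is 9 − 27 + 18 = 0, which agrees with 1 − 1 + 0 = 0.
(K is a triangulation of the Klein bottle.)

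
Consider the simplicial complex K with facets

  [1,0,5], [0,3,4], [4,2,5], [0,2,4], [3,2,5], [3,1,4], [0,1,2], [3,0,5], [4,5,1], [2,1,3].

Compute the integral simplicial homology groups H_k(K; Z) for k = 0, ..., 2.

H_0 = Z,  H_1 = Z/2,  H_2 = 0.

K has 6 vertices, 15 edges, 10 triangles.
rank ∂_0 = 0, rank ∂_1 = 5 ⇒ b_0 = 6 − 0 − 5 = 1; all invariant factors of ∂_1 are 1 so no torsion. So H_0 = Z.
rank ∂_1 = 5, rank ∂_2 = 10 ⇒ b_1 = 15 − 5 − 10 = 0; ∂_2 has invariant factor(s) [2] giving torsion. So H_1 = Z/2.
rank ∂_2 = 10, rank ∂_3 = 0 ⇒ b_2 = 10 − 10 − 0 = 0. So H_2 = 0.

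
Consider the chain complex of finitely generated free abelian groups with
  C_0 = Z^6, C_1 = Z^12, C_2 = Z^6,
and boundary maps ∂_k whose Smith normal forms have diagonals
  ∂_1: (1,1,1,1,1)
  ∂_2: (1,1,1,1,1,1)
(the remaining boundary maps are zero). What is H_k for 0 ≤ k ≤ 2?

H_0 = Z,  H_1 = Z,  H_2 = 0.

H_0: b_0 = 6 − 0 − 5 = 1; torsion from ∂_1 factors > 1: none. So H_0 = Z.
H_1: b_1 = 12 − 5 − 6 = 1; torsion from ∂_2 factors > 1: none. So H_1 = Z.
H_2: b_2 = 6 − 6 − 0 = 0; torsion from ∂_3 factors > 1: none. So H_2 = 0.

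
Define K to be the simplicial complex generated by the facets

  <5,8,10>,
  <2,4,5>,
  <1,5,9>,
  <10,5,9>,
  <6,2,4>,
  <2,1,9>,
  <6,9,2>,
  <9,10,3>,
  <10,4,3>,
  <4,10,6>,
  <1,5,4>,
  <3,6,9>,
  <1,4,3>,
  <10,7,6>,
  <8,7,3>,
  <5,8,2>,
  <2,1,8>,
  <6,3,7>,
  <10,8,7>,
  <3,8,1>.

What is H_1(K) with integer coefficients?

H_1 = Z ⊕ Z/2.

K has 10 vertices, 30 edges, 20 triangles.
rank ∂_1 = 9, rank ∂_2 = 20 ⇒ b_1 = 30 − 9 − 20 = 1; ∂_2 has invariant factor(s) [2] giving torsion. So H_1 ≅ Z ⊕ Z/2.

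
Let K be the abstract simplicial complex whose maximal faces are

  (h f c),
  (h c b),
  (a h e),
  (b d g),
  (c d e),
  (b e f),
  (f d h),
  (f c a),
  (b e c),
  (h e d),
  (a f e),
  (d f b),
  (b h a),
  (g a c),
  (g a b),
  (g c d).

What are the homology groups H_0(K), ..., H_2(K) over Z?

H_0 = Z,  H_1 = Z^2,  H_2 = Z.

K has 8 vertices, 24 edges, 16 triangles.
rank ∂_0 = 0, rank ∂_1 = 7 ⇒ b_0 = 8 − 0 − 7 = 1; all invariant factors of ∂_1 are 1 so no torsion. So H_0 ≅ Z.
rank ∂_1 = 7, rank ∂_2 = 15 ⇒ b_1 = 24 − 7 − 15 = 2; all invariant factors of ∂_2 are 1 so no torsion. So H_1 ≅ Z^2.
rank ∂_2 = 15, rank ∂_3 = 0 ⇒ b_2 = 16 − 15 − 0 = 1. So H_2 ≅ Z.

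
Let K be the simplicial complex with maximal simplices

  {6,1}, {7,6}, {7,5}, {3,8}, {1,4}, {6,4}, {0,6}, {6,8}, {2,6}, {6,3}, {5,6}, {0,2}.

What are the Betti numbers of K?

b_0 = 1, b_1 = 4.

Order the vertices as 0 < 1 < 2 < 3 < 4 < 5 < 6 < 7 < 8. Listing each simplex with vertices in this order, K has dimension 1 with simplices:

  0-simplices (9): [0], [1], [2], [3], [4], [5], [6], [7], [8]
  1-simplices (12): [0,2], [0,6], [1,4], [1,6], [2,6], [3,6], [3,8], [4,6], [5,6], [5,7], [6,7], [6,8]

so the chain groups are C_0 ≅ Z^9, C_1 ≅ Z^12.

∂_1: C_1 → C_0 sends each edge [p,q] (with p < q) to q − p.
The resulting 9×12 matrix has rank 8, and its Smith normal form has invariant factors (1,1,1,1,1,1,1,1).

Now H_k = ker ∂_k / im ∂_{k+1}, so:

  H_0: rank C_0 − rank ∂_1 = 9 − 8 = 1, and the invariant factors of ∂_1 are all 1, so H_0 ≅ Z.
  H_1: rank ker ∂_1 − rank ∂_2 = (12 − 8) − 0 = 4, and there is no ∂_2, so H_1 ≅ Z^4.

As a check, the Euler characteristic is 9 − 12 = -3, which agrees with 1 − 4 = -3.
(K is a triangulation of a wedge of 4 circles.)

Hence the Betti numbers are b_0 = 1, b_1 = 4.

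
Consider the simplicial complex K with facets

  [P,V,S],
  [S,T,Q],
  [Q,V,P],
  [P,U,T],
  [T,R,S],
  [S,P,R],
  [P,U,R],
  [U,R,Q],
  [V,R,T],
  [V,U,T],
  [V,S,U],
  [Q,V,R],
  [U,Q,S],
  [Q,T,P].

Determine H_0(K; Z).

Fix the vertex order P < Q < R < S < T < U < V and write every simplex with vertices in increasing order. Then dim K = 2 and the simplices of K are:

  0-simplices (7): P, Q, R, S, T, U, V
  1-simplices (21): PQ, PR, PS, PT, PU, PV, QR, QS, QT, QU, QV, RS, RT, RU, RV, ST, SU, SV, TU, TV, UV
  2-simplices (14): PQT, PQV, PRS, PRU, PSV, PTU, QRU, QRV, QST, QSU, RST, RTV, SUV, TUV

Hence C_0 ≅ Z^7, C_1 ≅ Z^21, C_2 ≅ Z^14.

∂_1: C_1 → C_0 maps an edge to its endpoints' difference, ∂[p,q] = q − p. For instance
  ∂PQ = Q − P.
This gives a 7×21 integer matrix of rank 6; reducing to Smith normal form yields diagonal entries (1,1,1,1,1,1).

Boundary ∂_2: C_2 → C_1 sends each 2-simplex [p,q,r] to [q,r] − [p,r] + [p,q]. For instance
  ∂QRU = RU − QU + QR,
  ∂QST = ST − QT + QS.
The 21×14 boundary matrix has rank 13 and Smith normal form diag(1,1,1,1,1,1,1,1,1,1,1,1,1).

Computing H_k = (kernel of ∂_k) / (image of ∂_{k+1}):

  H_0: rank C_0 − rank ∂_1 = 7 − 6 = 1, and the invariant factors of ∂_1 are all 1, so H_0 ≅ Z.

H_0 ≅ Z.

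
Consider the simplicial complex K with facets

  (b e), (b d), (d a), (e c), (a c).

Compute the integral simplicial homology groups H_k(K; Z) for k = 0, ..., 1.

Fix the vertex order a < b < c < d < e and write every simplex with vertices in increasing order. Then dim K = 1 and the simplices of K are:

  0-simplices (5): a, b, c, d, e
  1-simplices (5): ac, ad, bd, be, ce

Hence C_0 ≅ Z^5, C_1 ≅ Z^5.

∂_1: C_1 → C_0 is given by ∂[p,q] = [q] − [p]. For instance
  ∂ad = d − a.
The resulting 5×5 matrix has rank 4, and its Smith normal form has invariant factors (1,1,1,1).

Reading off H_k = ker ∂_k / im ∂_{k+1}:

  H_0: rank C_0 − rank ∂_1 = 5 − 4 = 1, and the invariant factors of ∂_1 are all 1, so H_0 = Z.
  H_1: rank ker ∂_1 − rank ∂_2 = (5 − 4) − 0 = 1, and there is no ∂_2, so H_1 = Z.

As a check, the Euler characteristic is 5 − 5 = 0, which agrees with 1 − 1 = 0.

H_0 ≅ Z,  H_1 ≅ Z.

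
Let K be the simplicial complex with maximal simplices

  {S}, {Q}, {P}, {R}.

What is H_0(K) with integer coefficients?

H_0 = Z^4.

Fix the vertex order P < Q < R < S and write every simplex with vertices in increasing order. Then dim K = 0 and the simplices of K are:

  0-simplices (4): P, Q, R, S

so the chain groups are C_0 ≅ Z^4.

Reading off H_k = ker ∂_k / im ∂_{k+1}:

  H_0: rank C_0 − rank ∂_1 = 4 − 0 = 4, and there is no ∂_1, so H_0 ≅ Z^4.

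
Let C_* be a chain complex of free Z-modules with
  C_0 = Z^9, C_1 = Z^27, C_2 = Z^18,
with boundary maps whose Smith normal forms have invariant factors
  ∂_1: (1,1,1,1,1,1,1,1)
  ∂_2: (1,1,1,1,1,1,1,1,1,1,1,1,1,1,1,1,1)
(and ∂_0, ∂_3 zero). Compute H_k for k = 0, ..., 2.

H_0: b_0 = 9 − 0 − 8 = 1; torsion from ∂_1 factors > 1: none. So H_0 = Z.
H_1: b_1 = 27 − 8 − 17 = 2; torsion from ∂_2 factors > 1: none. So H_1 = Z^2.
H_2: b_2 = 18 − 17 − 0 = 1; torsion from ∂_3 factors > 1: none. So H_2 = Z.

H_0 = Z,  H_1 = Z^2,  H_2 = Z.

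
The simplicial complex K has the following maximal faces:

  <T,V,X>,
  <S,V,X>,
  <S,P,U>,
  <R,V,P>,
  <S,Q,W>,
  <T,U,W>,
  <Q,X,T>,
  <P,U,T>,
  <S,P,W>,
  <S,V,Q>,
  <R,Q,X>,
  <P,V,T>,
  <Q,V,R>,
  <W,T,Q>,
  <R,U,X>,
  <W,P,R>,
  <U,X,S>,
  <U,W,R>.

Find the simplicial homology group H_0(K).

H_0 = Z.

Take the total order P < Q < R < S < T < U < V < W < X on the vertex set. Then K (dimension 2) consists of the simplices:

  0-simplices (9): P, Q, R, S, T, U, V, W, X
  1-simplices (27): PR, PS, PT, PU, PV, PW, QR, QS, QT, QV, QW, QX, RU, RV, RW, RX, SU, SV, SW, SX, TU, TV, TW, TX, UW, UX, VX
  2-simplices (18): PRV, PRW, PSU, PSW, PTU, PTV, QRV, QRX, QSV, QSW, QTW, QTX, RUW, RUX, SUX, SVX, TUW, TVX

Hence C_0 ≅ Z^9, C_1 ≅ Z^27, C_2 ≅ Z^18.

∂_1: C_1 → C_0 is given by ∂[p,q] = [q] − [p].
The 9×27 boundary matrix has rank 8 and Smith normal form diag(1,1,1,1,1,1,1,1).

∂_2: C_2 → C_1 maps a triangle to the signed sum of its edges. For instance
  ∂PTU = TU − PU + PT,
  ∂TVX = VX − TX + TV.
The resulting 27×18 matrix has rank 18, and its Smith normal form has invariant factors (1,1,1,1,1,1,1,1,1,1,1,1,1,1,1,1,1,2).

Computing H_k = (kernel of ∂_k) / (image of ∂_{k+1}):

  H_0: rank C_0 − rank ∂_1 = 9 − 8 = 1, and the invariant factors of ∂_1 are all 1, so H_0 ≅ Z.

(K is a triangulation of the Klein bottle.)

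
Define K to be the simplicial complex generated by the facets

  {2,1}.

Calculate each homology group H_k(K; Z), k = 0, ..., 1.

H_0 ≅ Z,  H_1 = 0.

Take the total order 1 < 2 on the vertex set. Then K (dimension 1) consists of the simplices:

  0-simplices (2): [1], [2]
  1-simplices (1): [1,2]

Hence C_0 ≅ Z^2, C_1 ≅ Z^1.

Boundary ∂_1: C_1 → C_0 sends each edge [p,q] (with p < q) to q − p. For instance
  ∂[1,2] = [2] − [1].
As a 2×1 matrix over Z this has rank 1, with invariant factors (1).

Now H_k = ker ∂_k / im ∂_{k+1}, so:

  H_0: rank C_0 − rank ∂_1 = 2 − 1 = 1, and the invariant factors of ∂_1 are all 1, so H_0 ≅ Z.
  H_1: rank ker ∂_1 − rank ∂_2 = (1 − 1) − 0 = 0, and there is no ∂_2, so H_1 ≅ 0.

(K is a triangulation of the 1-simplex.)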